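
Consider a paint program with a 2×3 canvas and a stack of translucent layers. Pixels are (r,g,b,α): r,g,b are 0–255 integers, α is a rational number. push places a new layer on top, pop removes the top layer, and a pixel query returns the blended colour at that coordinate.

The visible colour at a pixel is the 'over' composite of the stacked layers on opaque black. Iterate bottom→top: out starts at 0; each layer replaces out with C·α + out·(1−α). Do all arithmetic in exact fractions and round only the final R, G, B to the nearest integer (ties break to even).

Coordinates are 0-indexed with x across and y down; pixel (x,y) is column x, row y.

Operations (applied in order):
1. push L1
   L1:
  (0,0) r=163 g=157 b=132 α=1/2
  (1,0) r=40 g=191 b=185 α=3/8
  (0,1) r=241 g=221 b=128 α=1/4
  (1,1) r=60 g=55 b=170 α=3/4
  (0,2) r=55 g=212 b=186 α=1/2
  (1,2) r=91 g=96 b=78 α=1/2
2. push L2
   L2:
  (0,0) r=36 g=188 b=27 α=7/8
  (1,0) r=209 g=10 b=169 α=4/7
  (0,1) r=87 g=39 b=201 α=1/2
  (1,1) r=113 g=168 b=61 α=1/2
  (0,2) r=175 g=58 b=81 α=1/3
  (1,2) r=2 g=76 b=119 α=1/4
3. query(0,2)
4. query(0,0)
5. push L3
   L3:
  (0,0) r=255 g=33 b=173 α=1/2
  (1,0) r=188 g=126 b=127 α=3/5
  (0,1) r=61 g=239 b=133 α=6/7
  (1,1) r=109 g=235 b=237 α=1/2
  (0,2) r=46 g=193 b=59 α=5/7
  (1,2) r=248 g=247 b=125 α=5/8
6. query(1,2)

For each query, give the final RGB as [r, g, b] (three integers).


at x=0,y=2 over L1,L2:
L1 α=1/2: [55/2, 106, 93]
L2 α=1/3: [230/3, 90, 89]
→ [77, 90, 89]

query (0,0) [L1,L2] — begin 0,0,0
L1 α=1/2: [163/2, 157/2, 66]
L2 α=7/8: [667/16, 2789/16, 255/8]
= [42, 174, 32]

at x=1,y=2 over L1,L2,L3:
L1 α=1/2: [91/2, 48, 39]
L2 α=1/4: [277/8, 55, 59]
L3 α=5/8: [10751/64, 175, 401/4]
= [168, 175, 100]


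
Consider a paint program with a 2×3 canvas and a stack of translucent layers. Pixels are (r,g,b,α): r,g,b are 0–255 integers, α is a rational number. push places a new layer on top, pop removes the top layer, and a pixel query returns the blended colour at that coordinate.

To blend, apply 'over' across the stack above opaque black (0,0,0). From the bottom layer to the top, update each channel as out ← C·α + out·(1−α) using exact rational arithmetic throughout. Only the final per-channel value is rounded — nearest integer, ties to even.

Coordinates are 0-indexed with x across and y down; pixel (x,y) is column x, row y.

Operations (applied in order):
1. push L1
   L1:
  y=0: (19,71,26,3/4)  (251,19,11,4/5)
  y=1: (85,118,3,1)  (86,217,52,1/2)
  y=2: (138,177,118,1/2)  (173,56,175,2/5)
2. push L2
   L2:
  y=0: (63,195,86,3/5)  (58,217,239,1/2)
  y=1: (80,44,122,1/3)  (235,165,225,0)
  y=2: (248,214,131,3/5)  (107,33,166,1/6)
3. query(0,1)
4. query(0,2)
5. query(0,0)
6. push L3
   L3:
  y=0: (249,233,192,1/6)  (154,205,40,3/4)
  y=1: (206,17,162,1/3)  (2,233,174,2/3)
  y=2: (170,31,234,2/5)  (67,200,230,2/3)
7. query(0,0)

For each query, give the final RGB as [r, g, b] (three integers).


(0,1) stack=L1,L2; from [0,0,0]:
+L1 (α=1) → [85, 118, 3]
+L2 (α=1/3) → [250/3, 280/3, 128/3]
= [83, 93, 43]

at x=0,y=2 over L1,L2:
L1 α=1/2: [69, 177/2, 59]
L2 α=3/5: [882/5, 819/5, 511/5]
= [176, 164, 102]

at x=0,y=0 over L1,L2:
+L1 (α=3/4) → [57/4, 213/4, 39/2]
+L2 (α=3/5) → [87/2, 1383/10, 297/5]
= [44, 138, 59]

query (0,0) [L1,L2,L3] — begin 0,0,0
after L1 α=3/4: [57/4, 213/4, 39/2]
after L2 α=3/5: [87/2, 1383/10, 297/5]
after L3 α=1/6: [311/4, 1849/12, 163/2]
= [78, 154, 82]


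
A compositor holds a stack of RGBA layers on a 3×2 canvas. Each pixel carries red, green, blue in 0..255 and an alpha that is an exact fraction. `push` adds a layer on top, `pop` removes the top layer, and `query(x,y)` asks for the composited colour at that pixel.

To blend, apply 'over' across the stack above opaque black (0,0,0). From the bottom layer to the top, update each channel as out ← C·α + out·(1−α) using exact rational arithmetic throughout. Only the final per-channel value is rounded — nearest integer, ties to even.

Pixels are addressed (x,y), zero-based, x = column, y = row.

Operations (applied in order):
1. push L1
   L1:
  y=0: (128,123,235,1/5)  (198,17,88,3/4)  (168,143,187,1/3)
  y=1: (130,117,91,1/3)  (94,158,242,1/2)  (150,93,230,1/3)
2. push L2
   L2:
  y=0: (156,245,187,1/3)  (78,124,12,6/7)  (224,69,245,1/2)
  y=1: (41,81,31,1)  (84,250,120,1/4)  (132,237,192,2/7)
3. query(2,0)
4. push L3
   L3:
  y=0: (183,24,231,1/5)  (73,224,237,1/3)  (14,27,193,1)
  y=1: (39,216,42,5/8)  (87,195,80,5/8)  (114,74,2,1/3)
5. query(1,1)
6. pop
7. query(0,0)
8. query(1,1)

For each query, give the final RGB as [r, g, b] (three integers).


at x=2,y=0 over L1,L2:
L1 α=1/3: [56, 143/3, 187/3]
L2 α=1/2: [140, 175/3, 461/3]
rounded: [140, 58, 154]

(1,1) stack=L1,L2,L3; from [0,0,0]:
after L1 α=1/2: [47, 79, 121]
after L2 α=1/4: [225/4, 487/4, 483/4]
after L3 α=5/8: [2415/32, 5361/32, 3049/32]
rounded: [75, 168, 95]

query (0,0) [L1,L2] — begin 0,0,0
L1 α=1/5: [128/5, 123/5, 47]
L2 α=1/3: [1036/15, 1471/15, 281/3]
→ [69, 98, 94]

at x=1,y=1 over L1,L2:
after L1 α=1/2: [47, 79, 121]
after L2 α=1/4: [225/4, 487/4, 483/4]
= [56, 122, 121]


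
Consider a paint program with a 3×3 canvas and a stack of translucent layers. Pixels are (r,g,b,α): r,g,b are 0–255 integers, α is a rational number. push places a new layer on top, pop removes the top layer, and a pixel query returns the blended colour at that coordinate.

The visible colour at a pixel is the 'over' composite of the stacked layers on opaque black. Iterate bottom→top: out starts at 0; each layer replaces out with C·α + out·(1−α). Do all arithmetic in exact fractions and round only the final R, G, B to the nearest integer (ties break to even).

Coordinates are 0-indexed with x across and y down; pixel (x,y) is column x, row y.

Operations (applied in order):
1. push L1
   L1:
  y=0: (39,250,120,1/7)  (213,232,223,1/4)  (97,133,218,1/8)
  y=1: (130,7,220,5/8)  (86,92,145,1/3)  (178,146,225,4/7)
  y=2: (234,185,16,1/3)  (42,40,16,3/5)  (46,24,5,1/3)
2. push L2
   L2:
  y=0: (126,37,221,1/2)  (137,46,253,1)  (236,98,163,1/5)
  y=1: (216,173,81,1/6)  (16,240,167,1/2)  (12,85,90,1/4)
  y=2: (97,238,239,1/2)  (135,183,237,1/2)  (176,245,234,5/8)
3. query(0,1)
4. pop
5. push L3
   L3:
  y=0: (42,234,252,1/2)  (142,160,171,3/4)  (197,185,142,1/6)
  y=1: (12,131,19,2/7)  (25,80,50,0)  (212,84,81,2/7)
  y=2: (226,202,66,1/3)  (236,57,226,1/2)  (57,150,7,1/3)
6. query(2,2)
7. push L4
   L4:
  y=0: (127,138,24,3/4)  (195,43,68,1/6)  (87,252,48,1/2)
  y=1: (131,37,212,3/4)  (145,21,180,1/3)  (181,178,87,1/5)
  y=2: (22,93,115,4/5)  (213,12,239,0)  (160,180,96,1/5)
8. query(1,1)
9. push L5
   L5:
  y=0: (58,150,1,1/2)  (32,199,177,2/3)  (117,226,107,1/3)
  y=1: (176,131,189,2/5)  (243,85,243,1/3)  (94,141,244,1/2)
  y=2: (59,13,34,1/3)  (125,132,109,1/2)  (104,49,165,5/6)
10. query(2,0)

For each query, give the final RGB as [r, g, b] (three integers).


at x=0,y=1 over L1,L2:
L1 α=5/8: [325/4, 35/8, 275/2]
L2 α=1/6: [2489/24, 1559/48, 1537/12]
→ [104, 32, 128]

(2,2) stack=L1,L3; from [0,0,0]:
+L1 (α=1/3) → [46/3, 8, 5/3]
+L3 (α=1/3) → [263/9, 166/3, 31/9]
rounded: [29, 55, 3]

query (1,1) [L1,L3,L4] — begin 0,0,0
after L1 α=1/3: [86/3, 92/3, 145/3]
after L3 α=0: [86/3, 92/3, 145/3]
after L4 α=1/3: [607/9, 247/9, 830/9]
→ [67, 27, 92]

query (2,0) [L1,L3,L4,L5] — begin 0,0,0
L1 α=1/8: [97/8, 133/8, 109/4]
L3 α=1/6: [687/16, 715/16, 371/8]
L4 α=1/2: [2079/32, 4747/32, 755/16]
L5 α=1/3: [1317/16, 8363/48, 537/8]
= [82, 174, 67]


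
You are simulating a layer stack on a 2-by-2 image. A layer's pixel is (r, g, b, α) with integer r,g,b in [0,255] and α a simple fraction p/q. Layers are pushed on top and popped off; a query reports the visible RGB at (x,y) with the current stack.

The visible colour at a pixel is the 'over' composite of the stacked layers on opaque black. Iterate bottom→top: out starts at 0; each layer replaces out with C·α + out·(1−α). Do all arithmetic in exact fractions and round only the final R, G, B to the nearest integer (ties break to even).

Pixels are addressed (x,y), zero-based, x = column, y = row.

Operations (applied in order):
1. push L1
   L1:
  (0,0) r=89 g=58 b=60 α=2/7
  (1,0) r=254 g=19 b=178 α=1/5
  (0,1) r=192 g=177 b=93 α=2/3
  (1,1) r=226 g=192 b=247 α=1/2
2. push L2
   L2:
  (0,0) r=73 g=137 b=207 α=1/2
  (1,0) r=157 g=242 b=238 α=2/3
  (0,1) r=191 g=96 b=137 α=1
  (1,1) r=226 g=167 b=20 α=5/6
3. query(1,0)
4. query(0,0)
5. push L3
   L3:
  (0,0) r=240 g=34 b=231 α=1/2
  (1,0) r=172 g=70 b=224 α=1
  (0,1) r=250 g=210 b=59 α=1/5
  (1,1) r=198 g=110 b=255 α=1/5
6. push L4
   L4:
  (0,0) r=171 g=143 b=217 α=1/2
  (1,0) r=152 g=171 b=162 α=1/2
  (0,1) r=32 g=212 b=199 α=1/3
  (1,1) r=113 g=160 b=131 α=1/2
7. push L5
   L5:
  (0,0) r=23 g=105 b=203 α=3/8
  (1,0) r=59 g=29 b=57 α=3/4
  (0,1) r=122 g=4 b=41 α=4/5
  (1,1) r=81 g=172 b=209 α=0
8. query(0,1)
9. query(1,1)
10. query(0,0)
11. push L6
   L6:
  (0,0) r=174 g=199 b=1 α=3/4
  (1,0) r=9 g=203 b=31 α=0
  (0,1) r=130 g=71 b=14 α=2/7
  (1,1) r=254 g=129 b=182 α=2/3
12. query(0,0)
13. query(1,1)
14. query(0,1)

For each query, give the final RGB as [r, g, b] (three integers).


(1,0) stack=L1,L2; from [0,0,0]:
after L1 α=1/5: [254/5, 19/5, 178/5]
after L2 α=2/3: [608/5, 813/5, 2558/15]
= [122, 163, 171]

(0,0) stack=L1,L2; from [0,0,0]:
after L1 α=2/7: [178/7, 116/7, 120/7]
after L2 α=1/2: [689/14, 1075/14, 1569/14]
rounded: [49, 77, 112]

at x=0,y=1 over L1,L2,L3,L4,L5:
after L1 α=2/3: [128, 118, 62]
after L2 α=1: [191, 96, 137]
after L3 α=1/5: [1014/5, 594/5, 607/5]
after L4 α=1/3: [2188/15, 2248/15, 2209/15]
after L5 α=4/5: [9508/75, 2488/75, 4669/75]
→ [127, 33, 62]

query (1,1) [L1,L2,L3,L4,L5] — begin 0,0,0
after L1 α=1/2: [113, 96, 247/2]
after L2 α=5/6: [1243/6, 931/6, 149/4]
after L3 α=1/5: [616/3, 2192/15, 404/5]
after L4 α=1/2: [955/6, 2296/15, 1059/10]
after L5 α=0: [955/6, 2296/15, 1059/10]
→ [159, 153, 106]

(0,0) stack=L1,L2,L3,L4,L5; from [0,0,0]:
after L1 α=2/7: [178/7, 116/7, 120/7]
after L2 α=1/2: [689/14, 1075/14, 1569/14]
after L3 α=1/2: [4049/28, 1551/28, 4803/28]
after L4 α=1/2: [8837/56, 5555/56, 10879/56]
after L5 α=3/8: [48049/448, 45415/448, 88499/448]
rounded: [107, 101, 198]

at x=0,y=0 over L1,L2,L3,L4,L5,L6:
+L1 (α=2/7) → [178/7, 116/7, 120/7]
+L2 (α=1/2) → [689/14, 1075/14, 1569/14]
+L3 (α=1/2) → [4049/28, 1551/28, 4803/28]
+L4 (α=1/2) → [8837/56, 5555/56, 10879/56]
+L5 (α=3/8) → [48049/448, 45415/448, 88499/448]
+L6 (α=3/4) → [281905/1792, 312871/1792, 89843/1792]
→ [157, 175, 50]

(1,1) stack=L1,L2,L3,L4,L5,L6; from [0,0,0]:
+L1 (α=1/2) → [113, 96, 247/2]
+L2 (α=5/6) → [1243/6, 931/6, 149/4]
+L3 (α=1/5) → [616/3, 2192/15, 404/5]
+L4 (α=1/2) → [955/6, 2296/15, 1059/10]
+L5 (α=0) → [955/6, 2296/15, 1059/10]
+L6 (α=2/3) → [4003/18, 6166/45, 4699/30]
rounded: [222, 137, 157]

at x=0,y=1 over L1,L2,L3,L4,L5,L6:
after L1 α=2/3: [128, 118, 62]
after L2 α=1: [191, 96, 137]
after L3 α=1/5: [1014/5, 594/5, 607/5]
after L4 α=1/3: [2188/15, 2248/15, 2209/15]
after L5 α=4/5: [9508/75, 2488/75, 4669/75]
after L6 α=2/7: [13408/105, 4618/105, 727/15]
= [128, 44, 48]


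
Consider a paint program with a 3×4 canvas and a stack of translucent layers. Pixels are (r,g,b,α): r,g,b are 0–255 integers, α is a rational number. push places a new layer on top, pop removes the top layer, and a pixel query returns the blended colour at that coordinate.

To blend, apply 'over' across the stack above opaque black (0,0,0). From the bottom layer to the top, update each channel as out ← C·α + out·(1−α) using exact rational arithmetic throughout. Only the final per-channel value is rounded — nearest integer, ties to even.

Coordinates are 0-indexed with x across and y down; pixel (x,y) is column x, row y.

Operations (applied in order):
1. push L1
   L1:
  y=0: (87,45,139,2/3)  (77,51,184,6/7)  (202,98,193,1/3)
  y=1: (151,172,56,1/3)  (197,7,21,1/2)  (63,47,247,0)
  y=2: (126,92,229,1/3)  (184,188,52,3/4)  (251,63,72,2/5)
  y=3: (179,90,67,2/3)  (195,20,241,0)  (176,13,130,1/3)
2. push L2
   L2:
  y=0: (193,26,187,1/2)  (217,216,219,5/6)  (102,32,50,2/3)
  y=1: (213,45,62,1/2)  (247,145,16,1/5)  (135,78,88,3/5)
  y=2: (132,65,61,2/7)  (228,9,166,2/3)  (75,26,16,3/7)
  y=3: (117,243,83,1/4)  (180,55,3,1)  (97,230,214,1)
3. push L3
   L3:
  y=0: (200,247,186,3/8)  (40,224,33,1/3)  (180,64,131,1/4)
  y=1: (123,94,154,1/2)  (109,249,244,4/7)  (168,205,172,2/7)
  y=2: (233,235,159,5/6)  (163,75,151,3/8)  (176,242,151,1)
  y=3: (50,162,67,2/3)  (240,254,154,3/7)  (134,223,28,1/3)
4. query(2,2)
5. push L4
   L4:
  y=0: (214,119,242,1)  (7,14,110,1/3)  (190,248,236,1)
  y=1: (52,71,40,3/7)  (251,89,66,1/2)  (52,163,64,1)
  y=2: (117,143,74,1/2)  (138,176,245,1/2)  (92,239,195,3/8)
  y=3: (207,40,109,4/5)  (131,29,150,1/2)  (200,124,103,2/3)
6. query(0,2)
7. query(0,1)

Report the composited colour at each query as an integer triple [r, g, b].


at x=2,y=2 over L1,L2,L3:
L1 α=2/5: [502/5, 126/5, 144/5]
L2 α=3/7: [3133/35, 894/35, 816/35]
L3 α=1: [176, 242, 151]
= [176, 242, 151]

at x=0,y=2 over L1,L2,L3,L4:
after L1 α=1/3: [42, 92/3, 229/3]
after L2 α=2/7: [474/7, 850/21, 1511/21]
after L3 α=5/6: [8629/42, 25525/126, 9103/63]
after L4 α=1/2: [13543/84, 43543/252, 13765/126]
= [161, 173, 109]

(0,1) stack=L1,L2,L3,L4; from [0,0,0]:
after L1 α=1/3: [151/3, 172/3, 56/3]
after L2 α=1/2: [395/3, 307/6, 121/3]
after L3 α=1/2: [382/3, 871/12, 583/6]
after L4 α=3/7: [1996/21, 1510/21, 218/3]
rounded: [95, 72, 73]


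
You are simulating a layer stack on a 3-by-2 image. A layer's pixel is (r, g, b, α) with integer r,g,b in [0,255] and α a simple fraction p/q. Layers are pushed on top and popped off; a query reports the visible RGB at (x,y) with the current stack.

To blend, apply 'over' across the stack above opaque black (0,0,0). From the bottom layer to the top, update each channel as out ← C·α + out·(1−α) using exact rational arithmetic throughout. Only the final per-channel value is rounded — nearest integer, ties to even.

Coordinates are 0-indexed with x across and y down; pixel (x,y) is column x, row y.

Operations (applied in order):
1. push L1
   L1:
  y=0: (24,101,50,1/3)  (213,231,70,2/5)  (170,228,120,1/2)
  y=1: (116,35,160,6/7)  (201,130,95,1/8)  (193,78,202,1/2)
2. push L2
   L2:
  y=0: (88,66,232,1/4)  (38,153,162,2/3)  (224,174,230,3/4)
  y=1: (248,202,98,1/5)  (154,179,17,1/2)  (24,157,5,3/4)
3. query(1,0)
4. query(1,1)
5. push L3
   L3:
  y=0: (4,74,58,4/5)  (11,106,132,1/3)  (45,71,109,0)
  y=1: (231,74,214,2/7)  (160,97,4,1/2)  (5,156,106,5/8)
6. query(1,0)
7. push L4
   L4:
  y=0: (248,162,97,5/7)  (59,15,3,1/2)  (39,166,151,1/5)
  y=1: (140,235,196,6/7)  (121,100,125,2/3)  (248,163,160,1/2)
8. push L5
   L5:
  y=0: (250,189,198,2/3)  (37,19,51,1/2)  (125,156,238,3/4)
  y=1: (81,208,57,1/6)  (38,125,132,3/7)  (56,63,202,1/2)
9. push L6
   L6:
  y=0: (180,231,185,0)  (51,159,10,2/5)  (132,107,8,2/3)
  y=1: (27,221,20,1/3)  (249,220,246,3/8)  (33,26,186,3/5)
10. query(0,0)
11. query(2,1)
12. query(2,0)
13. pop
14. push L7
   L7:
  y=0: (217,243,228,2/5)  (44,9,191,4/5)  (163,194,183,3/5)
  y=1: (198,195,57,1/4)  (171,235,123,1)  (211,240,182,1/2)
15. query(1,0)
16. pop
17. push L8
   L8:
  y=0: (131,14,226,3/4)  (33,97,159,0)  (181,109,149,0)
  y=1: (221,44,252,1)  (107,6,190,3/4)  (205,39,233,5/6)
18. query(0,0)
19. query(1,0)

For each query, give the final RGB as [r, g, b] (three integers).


(1,0) stack=L1,L2; from [0,0,0]:
L1 α=2/5: [426/5, 462/5, 28]
L2 α=2/3: [806/15, 664/5, 352/3]
rounded: [54, 133, 117]

query (1,1) [L1,L2] — begin 0,0,0
after L1 α=1/8: [201/8, 65/4, 95/8]
after L2 α=1/2: [1433/16, 781/8, 231/16]
→ [90, 98, 14]

query (1,0) [L1,L2,L3] — begin 0,0,0
+L1 (α=2/5) → [426/5, 462/5, 28]
+L2 (α=2/3) → [806/15, 664/5, 352/3]
+L3 (α=1/3) → [1777/45, 1858/15, 1100/9]
rounded: [39, 124, 122]

query (0,0) [L1,L2,L3,L4,L5,L6] — begin 0,0,0
L1 α=1/3: [8, 101/3, 50/3]
L2 α=1/4: [28, 167/4, 141/2]
L3 α=4/5: [44/5, 1351/20, 121/2]
L4 α=5/7: [6288/35, 9451/70, 606/7]
L5 α=2/3: [23788/105, 35911/210, 1126/7]
L6 α=0: [23788/105, 35911/210, 1126/7]
= [227, 171, 161]

query (2,1) [L1,L2,L3,L4,L5,L6] — begin 0,0,0
L1 α=1/2: [193/2, 39, 101]
L2 α=3/4: [337/8, 255/2, 29]
L3 α=5/8: [1211/64, 2325/16, 617/8]
L4 α=1/2: [17083/128, 4933/32, 1897/16]
L5 α=1/2: [24251/256, 6949/64, 5129/32]
L6 α=3/5: [36923/640, 1889/32, 14057/80]
= [58, 59, 176]

(2,0) stack=L1,L2,L3,L4,L5,L6; from [0,0,0]:
after L1 α=1/2: [85, 114, 60]
after L2 α=3/4: [757/4, 159, 375/2]
after L3 α=0: [757/4, 159, 375/2]
after L4 α=1/5: [796/5, 802/5, 901/5]
after L5 α=3/4: [2671/20, 1571/10, 4471/20]
after L6 α=2/3: [7951/60, 1237/10, 1597/20]
rounded: [133, 124, 80]

query (1,0) [L1,L2,L3,L4,L5,L7] — begin 0,0,0
after L1 α=2/5: [426/5, 462/5, 28]
after L2 α=2/3: [806/15, 664/5, 352/3]
after L3 α=1/3: [1777/45, 1858/15, 1100/9]
after L4 α=1/2: [2216/45, 2083/30, 1127/18]
after L5 α=1/2: [3881/90, 2653/60, 2045/36]
after L7 α=4/5: [19721/450, 4813/300, 29549/180]
→ [44, 16, 164]

at x=0,y=0 over L1,L2,L3,L4,L5,L8:
L1 α=1/3: [8, 101/3, 50/3]
L2 α=1/4: [28, 167/4, 141/2]
L3 α=4/5: [44/5, 1351/20, 121/2]
L4 α=5/7: [6288/35, 9451/70, 606/7]
L5 α=2/3: [23788/105, 35911/210, 1126/7]
L8 α=3/4: [65053/420, 44731/840, 1468/7]
= [155, 53, 210]

(1,0) stack=L1,L2,L3,L4,L5,L8; from [0,0,0]:
+L1 (α=2/5) → [426/5, 462/5, 28]
+L2 (α=2/3) → [806/15, 664/5, 352/3]
+L3 (α=1/3) → [1777/45, 1858/15, 1100/9]
+L4 (α=1/2) → [2216/45, 2083/30, 1127/18]
+L5 (α=1/2) → [3881/90, 2653/60, 2045/36]
+L8 (α=0) → [3881/90, 2653/60, 2045/36]
= [43, 44, 57]


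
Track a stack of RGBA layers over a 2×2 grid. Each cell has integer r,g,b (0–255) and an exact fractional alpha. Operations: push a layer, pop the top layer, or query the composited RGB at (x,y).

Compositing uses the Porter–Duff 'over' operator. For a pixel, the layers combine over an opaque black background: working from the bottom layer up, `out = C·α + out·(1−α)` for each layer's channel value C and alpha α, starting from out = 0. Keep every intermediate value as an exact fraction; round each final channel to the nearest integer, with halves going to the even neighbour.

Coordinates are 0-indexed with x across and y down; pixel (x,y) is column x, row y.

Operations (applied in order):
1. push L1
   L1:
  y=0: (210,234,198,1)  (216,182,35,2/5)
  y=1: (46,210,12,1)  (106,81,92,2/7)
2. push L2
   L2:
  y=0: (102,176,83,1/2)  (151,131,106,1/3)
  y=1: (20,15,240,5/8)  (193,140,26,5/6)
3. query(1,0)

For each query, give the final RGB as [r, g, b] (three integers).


query (1,0) [L1,L2] — begin 0,0,0
after L1 α=2/5: [432/5, 364/5, 14]
after L2 α=1/3: [1619/15, 461/5, 134/3]
→ [108, 92, 45]


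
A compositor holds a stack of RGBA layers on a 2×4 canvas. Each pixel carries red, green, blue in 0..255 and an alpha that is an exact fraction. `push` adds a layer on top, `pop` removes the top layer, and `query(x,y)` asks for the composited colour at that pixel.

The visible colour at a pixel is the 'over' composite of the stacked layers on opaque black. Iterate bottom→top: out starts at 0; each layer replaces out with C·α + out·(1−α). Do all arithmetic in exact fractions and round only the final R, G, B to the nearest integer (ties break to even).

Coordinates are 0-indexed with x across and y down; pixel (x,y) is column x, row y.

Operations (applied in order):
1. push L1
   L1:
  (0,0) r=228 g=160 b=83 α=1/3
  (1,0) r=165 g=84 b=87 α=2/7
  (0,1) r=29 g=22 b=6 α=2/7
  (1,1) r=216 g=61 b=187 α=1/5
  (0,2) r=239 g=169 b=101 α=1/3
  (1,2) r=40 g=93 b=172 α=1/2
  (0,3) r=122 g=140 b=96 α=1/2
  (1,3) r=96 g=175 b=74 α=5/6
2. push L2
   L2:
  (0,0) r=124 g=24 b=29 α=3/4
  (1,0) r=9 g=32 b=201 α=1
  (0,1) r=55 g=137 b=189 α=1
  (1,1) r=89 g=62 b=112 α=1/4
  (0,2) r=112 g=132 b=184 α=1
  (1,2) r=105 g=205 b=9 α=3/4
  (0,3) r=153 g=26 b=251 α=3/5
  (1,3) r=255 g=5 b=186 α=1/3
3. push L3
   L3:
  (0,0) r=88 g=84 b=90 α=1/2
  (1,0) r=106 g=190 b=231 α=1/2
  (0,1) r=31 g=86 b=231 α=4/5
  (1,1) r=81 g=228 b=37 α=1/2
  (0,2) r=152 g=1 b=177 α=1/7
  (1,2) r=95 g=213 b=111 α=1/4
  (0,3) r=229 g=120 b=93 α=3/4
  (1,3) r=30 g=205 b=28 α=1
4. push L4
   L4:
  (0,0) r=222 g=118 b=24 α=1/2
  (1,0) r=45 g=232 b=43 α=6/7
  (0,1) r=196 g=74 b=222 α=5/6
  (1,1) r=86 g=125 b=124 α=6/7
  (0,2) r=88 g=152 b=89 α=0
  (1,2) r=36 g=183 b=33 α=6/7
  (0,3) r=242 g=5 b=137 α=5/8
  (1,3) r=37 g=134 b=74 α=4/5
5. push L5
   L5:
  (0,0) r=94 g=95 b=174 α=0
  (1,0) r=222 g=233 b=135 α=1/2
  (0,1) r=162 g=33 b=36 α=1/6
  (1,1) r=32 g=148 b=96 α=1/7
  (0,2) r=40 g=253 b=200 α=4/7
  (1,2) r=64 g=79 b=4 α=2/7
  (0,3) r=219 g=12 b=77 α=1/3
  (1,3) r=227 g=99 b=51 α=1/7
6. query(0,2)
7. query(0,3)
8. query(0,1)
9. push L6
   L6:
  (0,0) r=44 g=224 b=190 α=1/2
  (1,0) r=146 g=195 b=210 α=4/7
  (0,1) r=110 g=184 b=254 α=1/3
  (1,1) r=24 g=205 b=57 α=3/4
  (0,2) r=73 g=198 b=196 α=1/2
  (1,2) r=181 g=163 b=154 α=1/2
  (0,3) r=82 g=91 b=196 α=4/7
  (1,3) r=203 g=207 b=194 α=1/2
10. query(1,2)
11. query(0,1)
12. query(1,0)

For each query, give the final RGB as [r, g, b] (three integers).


at x=0,y=2 over L1,L2,L3,L4,L5:
L1 α=1/3: [239/3, 169/3, 101/3]
L2 α=1: [112, 132, 184]
L3 α=1/7: [824/7, 793/7, 183]
L4 α=0: [824/7, 793/7, 183]
L5 α=4/7: [3592/49, 9463/49, 1349/7]
→ [73, 193, 193]

query (0,3) [L1,L2,L3,L4,L5] — begin 0,0,0
after L1 α=1/2: [61, 70, 48]
after L2 α=3/5: [581/5, 218/5, 849/5]
after L3 α=3/4: [1004/5, 1009/10, 561/5]
after L4 α=5/8: [4531/20, 3277/80, 1277/10]
after L5 α=1/3: [6721/30, 3757/120, 554/5]
= [224, 31, 111]

at x=0,y=1 over L1,L2,L3,L4,L5:
+L1 (α=2/7) → [58/7, 44/7, 12/7]
+L2 (α=1) → [55, 137, 189]
+L3 (α=4/5) → [179/5, 481/5, 1113/5]
+L4 (α=5/6) → [1693/10, 777/10, 2221/10]
+L5 (α=1/6) → [2017/12, 281/4, 2293/12]
rounded: [168, 70, 191]

query (1,2) [L1,L2,L3,L4,L5,L6] — begin 0,0,0
+L1 (α=1/2) → [20, 93/2, 86]
+L2 (α=3/4) → [335/4, 1323/8, 113/4]
+L3 (α=1/4) → [1385/16, 5673/32, 783/16]
+L4 (α=6/7) → [4841/112, 40809/224, 3951/112]
+L5 (α=2/7) → [38541/784, 239437/1568, 20651/784]
+L6 (α=1/2) → [180445/1568, 495021/3136, 141387/1568]
→ [115, 158, 90]

(0,1) stack=L1,L2,L3,L4,L5,L6; from [0,0,0]:
+L1 (α=2/7) → [58/7, 44/7, 12/7]
+L2 (α=1) → [55, 137, 189]
+L3 (α=4/5) → [179/5, 481/5, 1113/5]
+L4 (α=5/6) → [1693/10, 777/10, 2221/10]
+L5 (α=1/6) → [2017/12, 281/4, 2293/12]
+L6 (α=1/3) → [2677/18, 649/6, 3817/18]
rounded: [149, 108, 212]

query (1,0) [L1,L2,L3,L4,L5,L6] — begin 0,0,0
after L1 α=2/7: [330/7, 24, 174/7]
after L2 α=1: [9, 32, 201]
after L3 α=1/2: [115/2, 111, 216]
after L4 α=6/7: [655/14, 1503/7, 474/7]
after L5 α=1/2: [3763/28, 1567/7, 1419/14]
after L6 α=4/7: [27641/196, 10161/49, 16017/98]
→ [141, 207, 163]


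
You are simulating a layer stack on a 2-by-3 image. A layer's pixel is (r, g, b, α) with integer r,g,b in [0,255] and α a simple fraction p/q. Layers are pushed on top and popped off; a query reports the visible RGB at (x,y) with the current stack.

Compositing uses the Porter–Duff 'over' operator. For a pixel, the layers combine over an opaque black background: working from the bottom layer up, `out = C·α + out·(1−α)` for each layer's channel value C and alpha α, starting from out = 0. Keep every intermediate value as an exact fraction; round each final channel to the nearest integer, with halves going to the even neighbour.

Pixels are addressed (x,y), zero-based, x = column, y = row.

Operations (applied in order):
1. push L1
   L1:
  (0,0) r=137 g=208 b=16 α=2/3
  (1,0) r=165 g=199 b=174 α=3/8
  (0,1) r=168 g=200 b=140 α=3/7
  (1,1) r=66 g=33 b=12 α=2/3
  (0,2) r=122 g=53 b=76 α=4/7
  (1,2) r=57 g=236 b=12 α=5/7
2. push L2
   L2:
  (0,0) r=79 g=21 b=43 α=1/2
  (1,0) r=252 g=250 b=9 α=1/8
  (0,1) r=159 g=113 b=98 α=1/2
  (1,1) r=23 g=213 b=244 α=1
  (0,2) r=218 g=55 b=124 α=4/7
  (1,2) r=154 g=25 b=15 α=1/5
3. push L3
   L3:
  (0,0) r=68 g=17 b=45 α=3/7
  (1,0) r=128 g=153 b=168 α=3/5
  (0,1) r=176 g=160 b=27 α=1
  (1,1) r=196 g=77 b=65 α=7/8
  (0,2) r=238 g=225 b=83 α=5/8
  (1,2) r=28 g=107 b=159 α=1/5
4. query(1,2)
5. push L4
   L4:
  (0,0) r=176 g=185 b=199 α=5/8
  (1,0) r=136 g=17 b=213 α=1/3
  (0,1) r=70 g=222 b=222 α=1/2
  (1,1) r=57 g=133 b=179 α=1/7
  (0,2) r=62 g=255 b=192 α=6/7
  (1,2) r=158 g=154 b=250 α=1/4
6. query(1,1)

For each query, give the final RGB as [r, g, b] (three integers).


query (1,2) [L1,L2,L3] — begin 0,0,0
+L1 (α=5/7) → [285/7, 1180/7, 60/7]
+L2 (α=1/5) → [2218/35, 979/7, 69/7]
+L3 (α=1/5) → [9852/175, 933/7, 1389/35]
= [56, 133, 40]

at x=1,y=1 over L1,L2,L3,L4:
+L1 (α=2/3) → [44, 22, 8]
+L2 (α=1) → [23, 213, 244]
+L3 (α=7/8) → [1395/8, 94, 699/8]
+L4 (α=1/7) → [4413/28, 697/7, 2813/28]
= [158, 100, 100]


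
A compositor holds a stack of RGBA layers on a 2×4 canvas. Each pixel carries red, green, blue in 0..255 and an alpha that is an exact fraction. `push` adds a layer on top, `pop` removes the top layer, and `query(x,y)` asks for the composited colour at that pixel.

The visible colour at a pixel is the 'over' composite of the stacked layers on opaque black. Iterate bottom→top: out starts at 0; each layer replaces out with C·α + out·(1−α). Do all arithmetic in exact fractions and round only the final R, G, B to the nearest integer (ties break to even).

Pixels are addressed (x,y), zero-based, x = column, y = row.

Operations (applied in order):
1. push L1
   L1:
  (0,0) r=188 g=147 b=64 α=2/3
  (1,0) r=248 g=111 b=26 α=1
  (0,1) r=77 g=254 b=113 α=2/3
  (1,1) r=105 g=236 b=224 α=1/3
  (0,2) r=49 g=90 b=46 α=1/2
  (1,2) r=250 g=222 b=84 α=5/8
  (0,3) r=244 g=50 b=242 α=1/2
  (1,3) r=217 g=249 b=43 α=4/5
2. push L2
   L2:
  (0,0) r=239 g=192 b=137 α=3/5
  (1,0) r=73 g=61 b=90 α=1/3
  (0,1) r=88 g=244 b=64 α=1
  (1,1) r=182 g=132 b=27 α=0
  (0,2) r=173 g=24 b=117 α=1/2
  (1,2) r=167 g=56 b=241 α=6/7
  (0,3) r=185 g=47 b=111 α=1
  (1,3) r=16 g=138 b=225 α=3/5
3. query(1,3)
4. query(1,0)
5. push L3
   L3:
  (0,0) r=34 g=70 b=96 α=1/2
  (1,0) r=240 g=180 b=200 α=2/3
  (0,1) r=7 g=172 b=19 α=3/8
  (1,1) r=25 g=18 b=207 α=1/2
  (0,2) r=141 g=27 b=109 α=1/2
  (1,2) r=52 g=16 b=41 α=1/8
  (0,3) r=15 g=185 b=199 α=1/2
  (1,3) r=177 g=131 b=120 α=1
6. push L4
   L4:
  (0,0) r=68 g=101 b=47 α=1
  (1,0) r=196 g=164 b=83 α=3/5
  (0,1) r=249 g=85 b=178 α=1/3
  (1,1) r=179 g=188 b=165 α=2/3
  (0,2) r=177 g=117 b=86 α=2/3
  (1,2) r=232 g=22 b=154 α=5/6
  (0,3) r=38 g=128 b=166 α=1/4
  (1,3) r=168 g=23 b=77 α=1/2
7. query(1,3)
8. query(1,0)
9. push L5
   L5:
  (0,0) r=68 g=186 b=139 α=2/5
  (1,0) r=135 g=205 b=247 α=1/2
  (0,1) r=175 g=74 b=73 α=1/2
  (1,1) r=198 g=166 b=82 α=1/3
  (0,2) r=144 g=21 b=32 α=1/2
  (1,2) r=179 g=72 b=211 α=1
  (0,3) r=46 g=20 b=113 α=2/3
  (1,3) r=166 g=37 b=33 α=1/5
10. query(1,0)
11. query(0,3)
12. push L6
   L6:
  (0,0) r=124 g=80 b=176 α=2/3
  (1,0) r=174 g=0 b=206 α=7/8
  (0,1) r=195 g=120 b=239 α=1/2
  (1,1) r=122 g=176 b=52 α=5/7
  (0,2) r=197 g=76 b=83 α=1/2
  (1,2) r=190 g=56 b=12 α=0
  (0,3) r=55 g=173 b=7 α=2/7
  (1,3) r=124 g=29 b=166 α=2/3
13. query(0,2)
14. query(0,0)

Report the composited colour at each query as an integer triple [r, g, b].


at x=1,y=3 over L1,L2:
L1 α=4/5: [868/5, 996/5, 172/5]
L2 α=3/5: [1976/25, 4062/25, 3719/25]
→ [79, 162, 149]

at x=1,y=0 over L1,L2:
L1 α=1: [248, 111, 26]
L2 α=1/3: [569/3, 283/3, 142/3]
rounded: [190, 94, 47]

query (1,3) [L1,L2,L3,L4] — begin 0,0,0
after L1 α=4/5: [868/5, 996/5, 172/5]
after L2 α=3/5: [1976/25, 4062/25, 3719/25]
after L3 α=1: [177, 131, 120]
after L4 α=1/2: [345/2, 77, 197/2]
rounded: [172, 77, 98]

(1,0) stack=L1,L2,L3,L4; from [0,0,0]:
after L1 α=1: [248, 111, 26]
after L2 α=1/3: [569/3, 283/3, 142/3]
after L3 α=2/3: [2009/9, 1363/9, 1342/9]
after L4 α=3/5: [1862/9, 7154/45, 985/9]
rounded: [207, 159, 109]

at x=1,y=0 over L1,L2,L3,L4,L5:
after L1 α=1: [248, 111, 26]
after L2 α=1/3: [569/3, 283/3, 142/3]
after L3 α=2/3: [2009/9, 1363/9, 1342/9]
after L4 α=3/5: [1862/9, 7154/45, 985/9]
after L5 α=1/2: [3077/18, 16379/90, 1604/9]
rounded: [171, 182, 178]

(0,3) stack=L1,L2,L3,L4,L5; from [0,0,0]:
+L1 (α=1/2) → [122, 25, 121]
+L2 (α=1) → [185, 47, 111]
+L3 (α=1/2) → [100, 116, 155]
+L4 (α=1/4) → [169/2, 119, 631/4]
+L5 (α=2/3) → [353/6, 53, 1535/12]
rounded: [59, 53, 128]

query (0,2) [L1,L2,L3,L4,L5,L6] — begin 0,0,0
after L1 α=1/2: [49/2, 45, 23]
after L2 α=1/2: [395/4, 69/2, 70]
after L3 α=1/2: [959/8, 123/4, 179/2]
after L4 α=2/3: [3791/24, 353/4, 523/6]
after L5 α=1/2: [7247/48, 437/8, 715/12]
after L6 α=1/2: [16703/96, 1045/16, 1711/24]
→ [174, 65, 71]

query (0,0) [L1,L2,L3,L4,L5,L6] — begin 0,0,0
after L1 α=2/3: [376/3, 98, 128/3]
after L2 α=3/5: [2903/15, 772/5, 1489/15]
after L3 α=1/2: [3413/30, 561/5, 2929/30]
after L4 α=1: [68, 101, 47]
after L5 α=2/5: [68, 135, 419/5]
after L6 α=2/3: [316/3, 295/3, 2179/15]
rounded: [105, 98, 145]


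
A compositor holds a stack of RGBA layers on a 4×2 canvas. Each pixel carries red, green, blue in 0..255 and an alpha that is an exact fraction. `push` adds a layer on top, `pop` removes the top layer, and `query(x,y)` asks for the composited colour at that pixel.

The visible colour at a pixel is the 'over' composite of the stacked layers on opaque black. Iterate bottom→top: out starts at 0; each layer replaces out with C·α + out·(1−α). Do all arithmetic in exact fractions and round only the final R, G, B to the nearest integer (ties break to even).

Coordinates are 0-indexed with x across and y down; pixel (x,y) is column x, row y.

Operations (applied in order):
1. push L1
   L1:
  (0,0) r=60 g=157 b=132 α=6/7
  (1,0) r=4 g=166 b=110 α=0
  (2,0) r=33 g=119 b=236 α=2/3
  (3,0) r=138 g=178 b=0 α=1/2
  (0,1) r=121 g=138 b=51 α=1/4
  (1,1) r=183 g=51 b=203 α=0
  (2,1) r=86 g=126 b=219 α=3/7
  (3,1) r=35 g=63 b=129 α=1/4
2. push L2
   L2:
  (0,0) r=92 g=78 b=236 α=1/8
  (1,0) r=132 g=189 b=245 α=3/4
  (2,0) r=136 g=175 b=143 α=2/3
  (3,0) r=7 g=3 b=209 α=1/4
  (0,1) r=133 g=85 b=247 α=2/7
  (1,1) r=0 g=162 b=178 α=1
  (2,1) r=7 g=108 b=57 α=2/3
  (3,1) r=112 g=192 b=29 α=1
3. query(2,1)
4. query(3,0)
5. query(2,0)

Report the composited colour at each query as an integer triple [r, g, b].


at x=2,y=1 over L1,L2:
+L1 (α=3/7) → [258/7, 54, 657/7]
+L2 (α=2/3) → [356/21, 90, 485/7]
= [17, 90, 69]

(3,0) stack=L1,L2; from [0,0,0]:
+L1 (α=1/2) → [69, 89, 0]
+L2 (α=1/4) → [107/2, 135/2, 209/4]
= [54, 68, 52]

query (2,0) [L1,L2] — begin 0,0,0
+L1 (α=2/3) → [22, 238/3, 472/3]
+L2 (α=2/3) → [98, 1288/9, 1330/9]
→ [98, 143, 148]


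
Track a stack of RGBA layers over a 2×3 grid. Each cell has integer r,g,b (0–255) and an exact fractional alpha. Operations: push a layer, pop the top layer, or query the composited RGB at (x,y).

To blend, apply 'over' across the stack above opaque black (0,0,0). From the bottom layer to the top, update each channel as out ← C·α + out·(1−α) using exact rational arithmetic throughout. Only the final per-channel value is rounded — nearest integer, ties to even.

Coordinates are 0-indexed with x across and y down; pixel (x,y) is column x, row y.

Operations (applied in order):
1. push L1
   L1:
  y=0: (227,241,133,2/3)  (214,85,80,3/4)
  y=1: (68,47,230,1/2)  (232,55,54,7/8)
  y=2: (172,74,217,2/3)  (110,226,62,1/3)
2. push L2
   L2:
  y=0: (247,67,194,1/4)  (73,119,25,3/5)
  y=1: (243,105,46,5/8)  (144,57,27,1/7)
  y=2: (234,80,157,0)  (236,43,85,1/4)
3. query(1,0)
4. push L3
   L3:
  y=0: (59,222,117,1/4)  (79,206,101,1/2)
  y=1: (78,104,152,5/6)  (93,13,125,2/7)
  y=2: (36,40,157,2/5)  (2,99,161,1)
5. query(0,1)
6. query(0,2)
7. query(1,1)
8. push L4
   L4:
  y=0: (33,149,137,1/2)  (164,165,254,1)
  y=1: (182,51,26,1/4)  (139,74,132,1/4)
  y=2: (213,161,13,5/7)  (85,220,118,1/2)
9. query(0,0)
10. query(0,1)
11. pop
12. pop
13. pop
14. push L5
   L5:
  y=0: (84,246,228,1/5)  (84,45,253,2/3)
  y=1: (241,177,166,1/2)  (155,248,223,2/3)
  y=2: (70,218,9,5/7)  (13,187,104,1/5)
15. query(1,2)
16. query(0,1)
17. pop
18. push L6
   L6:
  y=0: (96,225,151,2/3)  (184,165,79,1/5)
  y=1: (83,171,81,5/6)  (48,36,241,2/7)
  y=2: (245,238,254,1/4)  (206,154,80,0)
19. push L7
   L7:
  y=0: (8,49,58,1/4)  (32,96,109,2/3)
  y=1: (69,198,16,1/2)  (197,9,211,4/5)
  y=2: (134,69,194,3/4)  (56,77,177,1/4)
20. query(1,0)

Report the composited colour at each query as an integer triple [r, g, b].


query (1,0) [L1,L2] — begin 0,0,0
L1 α=3/4: [321/2, 255/4, 60]
L2 α=3/5: [108, 969/10, 39]
= [108, 97, 39]

(0,1) stack=L1,L2,L3; from [0,0,0]:
after L1 α=1/2: [34, 47/2, 115]
after L2 α=5/8: [1317/8, 1191/16, 575/8]
after L3 α=5/6: [1479/16, 9511/96, 6655/48]
= [92, 99, 139]

(0,2) stack=L1,L2,L3; from [0,0,0]:
+L1 (α=2/3) → [344/3, 148/3, 434/3]
+L2 (α=0) → [344/3, 148/3, 434/3]
+L3 (α=2/5) → [416/5, 228/5, 748/5]
→ [83, 46, 150]

(1,1) stack=L1,L2,L3; from [0,0,0]:
+L1 (α=7/8) → [203, 385/8, 189/4]
+L2 (α=1/7) → [1362/7, 1383/28, 621/14]
+L3 (α=2/7) → [8112/49, 7643/196, 6605/98]
= [166, 39, 67]

query (0,0) [L1,L2,L3,L4] — begin 0,0,0
after L1 α=2/3: [454/3, 482/3, 266/3]
after L2 α=1/4: [701/4, 549/4, 115]
after L3 α=1/4: [2339/16, 2535/16, 231/2]
after L4 α=1/2: [2867/32, 4919/32, 505/4]
→ [90, 154, 126]

query (0,1) [L1,L2,L3,L4] — begin 0,0,0
L1 α=1/2: [34, 47/2, 115]
L2 α=5/8: [1317/8, 1191/16, 575/8]
L3 α=5/6: [1479/16, 9511/96, 6655/48]
L4 α=1/4: [7349/64, 11143/128, 7071/64]
rounded: [115, 87, 110]

at x=1,y=2 over L1,L5:
after L1 α=1/3: [110/3, 226/3, 62/3]
after L5 α=1/5: [479/15, 293/3, 112/3]
= [32, 98, 37]

query (0,1) [L1,L5] — begin 0,0,0
L1 α=1/2: [34, 47/2, 115]
L5 α=1/2: [275/2, 401/4, 281/2]
= [138, 100, 140]

query (1,0) [L1,L6,L7] — begin 0,0,0
after L1 α=3/4: [321/2, 255/4, 60]
after L6 α=1/5: [826/5, 84, 319/5]
after L7 α=2/3: [382/5, 92, 1409/15]
→ [76, 92, 94]


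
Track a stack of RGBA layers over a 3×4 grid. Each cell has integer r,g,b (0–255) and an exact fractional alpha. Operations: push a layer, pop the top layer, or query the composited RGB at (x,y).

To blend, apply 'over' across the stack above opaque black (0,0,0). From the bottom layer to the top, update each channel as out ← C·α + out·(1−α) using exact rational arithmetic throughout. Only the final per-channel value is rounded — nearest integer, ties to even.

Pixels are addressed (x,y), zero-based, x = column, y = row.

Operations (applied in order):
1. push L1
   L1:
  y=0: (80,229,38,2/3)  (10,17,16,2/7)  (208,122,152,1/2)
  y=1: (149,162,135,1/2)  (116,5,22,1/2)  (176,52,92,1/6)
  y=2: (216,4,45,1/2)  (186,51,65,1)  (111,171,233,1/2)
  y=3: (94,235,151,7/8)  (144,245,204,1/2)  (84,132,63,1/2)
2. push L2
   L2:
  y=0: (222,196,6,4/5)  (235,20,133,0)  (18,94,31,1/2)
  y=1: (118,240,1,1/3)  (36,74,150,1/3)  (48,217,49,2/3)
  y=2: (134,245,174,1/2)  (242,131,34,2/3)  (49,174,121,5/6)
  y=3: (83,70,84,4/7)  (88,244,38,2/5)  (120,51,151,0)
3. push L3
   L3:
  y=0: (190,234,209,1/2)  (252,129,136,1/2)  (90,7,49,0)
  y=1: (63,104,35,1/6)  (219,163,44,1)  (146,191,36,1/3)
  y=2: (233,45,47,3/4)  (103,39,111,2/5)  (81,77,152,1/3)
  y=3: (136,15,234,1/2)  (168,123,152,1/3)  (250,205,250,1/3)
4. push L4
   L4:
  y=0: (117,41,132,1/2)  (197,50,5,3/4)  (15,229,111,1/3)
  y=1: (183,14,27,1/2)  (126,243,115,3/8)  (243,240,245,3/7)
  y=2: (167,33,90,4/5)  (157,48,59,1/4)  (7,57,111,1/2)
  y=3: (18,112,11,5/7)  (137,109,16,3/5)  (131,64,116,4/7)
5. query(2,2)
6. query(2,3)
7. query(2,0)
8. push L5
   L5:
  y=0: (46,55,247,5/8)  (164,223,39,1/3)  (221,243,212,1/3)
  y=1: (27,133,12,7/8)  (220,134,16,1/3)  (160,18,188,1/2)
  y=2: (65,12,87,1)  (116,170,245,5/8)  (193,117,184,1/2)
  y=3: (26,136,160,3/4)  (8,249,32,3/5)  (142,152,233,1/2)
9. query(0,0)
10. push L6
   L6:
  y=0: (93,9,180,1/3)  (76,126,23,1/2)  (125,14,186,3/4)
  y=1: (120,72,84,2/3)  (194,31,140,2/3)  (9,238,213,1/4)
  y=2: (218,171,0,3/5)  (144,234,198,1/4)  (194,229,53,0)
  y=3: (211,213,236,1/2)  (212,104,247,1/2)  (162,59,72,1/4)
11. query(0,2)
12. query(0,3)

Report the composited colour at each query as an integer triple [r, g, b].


(2,2) stack=L1,L2,L3,L4; from [0,0,0]:
after L1 α=1/2: [111/2, 171/2, 233/2]
after L2 α=5/6: [601/12, 637/4, 481/4]
after L3 α=1/3: [1087/18, 791/6, 785/6]
after L4 α=1/2: [1213/36, 1133/12, 1451/12]
→ [34, 94, 121]

at x=2,y=3 over L1,L2,L3,L4:
L1 α=1/2: [42, 66, 63/2]
L2 α=0: [42, 66, 63/2]
L3 α=1/3: [334/3, 337/3, 313/3]
L4 α=4/7: [858/7, 593/7, 111]
→ [123, 85, 111]

at x=2,y=0 over L1,L2,L3,L4:
+L1 (α=1/2) → [104, 61, 76]
+L2 (α=1/2) → [61, 155/2, 107/2]
+L3 (α=0) → [61, 155/2, 107/2]
+L4 (α=1/3) → [137/3, 128, 218/3]
→ [46, 128, 73]

at x=0,y=0 over L1,L2,L3,L4,L5:
after L1 α=2/3: [160/3, 458/3, 76/3]
after L2 α=4/5: [2824/15, 562/3, 148/15]
after L3 α=1/2: [2837/15, 632/3, 3283/30]
after L4 α=1/2: [2296/15, 755/6, 7243/60]
after L5 α=5/8: [1723/20, 1305/16, 31943/160]
→ [86, 82, 200]

query (0,2) [L1,L2,L3,L4,L5,L6] — begin 0,0,0
+L1 (α=1/2) → [108, 2, 45/2]
+L2 (α=1/2) → [121, 247/2, 393/4]
+L3 (α=3/4) → [205, 517/8, 957/16]
+L4 (α=4/5) → [873/5, 1573/40, 6717/80]
+L5 (α=1) → [65, 12, 87]
+L6 (α=3/5) → [784/5, 537/5, 174/5]
= [157, 107, 35]

query (0,3) [L1,L2,L3,L4,L5,L6] — begin 0,0,0
after L1 α=7/8: [329/4, 1645/8, 1057/8]
after L2 α=4/7: [2315/28, 1025/8, 837/8]
after L3 α=1/2: [6123/56, 1145/16, 2709/16]
after L4 α=5/7: [8643/196, 5625/56, 3149/56]
after L5 α=3/4: [23931/784, 28473/224, 30029/224]
after L6 α=1/2: [189355/1568, 76185/448, 82893/448]
= [121, 170, 185]


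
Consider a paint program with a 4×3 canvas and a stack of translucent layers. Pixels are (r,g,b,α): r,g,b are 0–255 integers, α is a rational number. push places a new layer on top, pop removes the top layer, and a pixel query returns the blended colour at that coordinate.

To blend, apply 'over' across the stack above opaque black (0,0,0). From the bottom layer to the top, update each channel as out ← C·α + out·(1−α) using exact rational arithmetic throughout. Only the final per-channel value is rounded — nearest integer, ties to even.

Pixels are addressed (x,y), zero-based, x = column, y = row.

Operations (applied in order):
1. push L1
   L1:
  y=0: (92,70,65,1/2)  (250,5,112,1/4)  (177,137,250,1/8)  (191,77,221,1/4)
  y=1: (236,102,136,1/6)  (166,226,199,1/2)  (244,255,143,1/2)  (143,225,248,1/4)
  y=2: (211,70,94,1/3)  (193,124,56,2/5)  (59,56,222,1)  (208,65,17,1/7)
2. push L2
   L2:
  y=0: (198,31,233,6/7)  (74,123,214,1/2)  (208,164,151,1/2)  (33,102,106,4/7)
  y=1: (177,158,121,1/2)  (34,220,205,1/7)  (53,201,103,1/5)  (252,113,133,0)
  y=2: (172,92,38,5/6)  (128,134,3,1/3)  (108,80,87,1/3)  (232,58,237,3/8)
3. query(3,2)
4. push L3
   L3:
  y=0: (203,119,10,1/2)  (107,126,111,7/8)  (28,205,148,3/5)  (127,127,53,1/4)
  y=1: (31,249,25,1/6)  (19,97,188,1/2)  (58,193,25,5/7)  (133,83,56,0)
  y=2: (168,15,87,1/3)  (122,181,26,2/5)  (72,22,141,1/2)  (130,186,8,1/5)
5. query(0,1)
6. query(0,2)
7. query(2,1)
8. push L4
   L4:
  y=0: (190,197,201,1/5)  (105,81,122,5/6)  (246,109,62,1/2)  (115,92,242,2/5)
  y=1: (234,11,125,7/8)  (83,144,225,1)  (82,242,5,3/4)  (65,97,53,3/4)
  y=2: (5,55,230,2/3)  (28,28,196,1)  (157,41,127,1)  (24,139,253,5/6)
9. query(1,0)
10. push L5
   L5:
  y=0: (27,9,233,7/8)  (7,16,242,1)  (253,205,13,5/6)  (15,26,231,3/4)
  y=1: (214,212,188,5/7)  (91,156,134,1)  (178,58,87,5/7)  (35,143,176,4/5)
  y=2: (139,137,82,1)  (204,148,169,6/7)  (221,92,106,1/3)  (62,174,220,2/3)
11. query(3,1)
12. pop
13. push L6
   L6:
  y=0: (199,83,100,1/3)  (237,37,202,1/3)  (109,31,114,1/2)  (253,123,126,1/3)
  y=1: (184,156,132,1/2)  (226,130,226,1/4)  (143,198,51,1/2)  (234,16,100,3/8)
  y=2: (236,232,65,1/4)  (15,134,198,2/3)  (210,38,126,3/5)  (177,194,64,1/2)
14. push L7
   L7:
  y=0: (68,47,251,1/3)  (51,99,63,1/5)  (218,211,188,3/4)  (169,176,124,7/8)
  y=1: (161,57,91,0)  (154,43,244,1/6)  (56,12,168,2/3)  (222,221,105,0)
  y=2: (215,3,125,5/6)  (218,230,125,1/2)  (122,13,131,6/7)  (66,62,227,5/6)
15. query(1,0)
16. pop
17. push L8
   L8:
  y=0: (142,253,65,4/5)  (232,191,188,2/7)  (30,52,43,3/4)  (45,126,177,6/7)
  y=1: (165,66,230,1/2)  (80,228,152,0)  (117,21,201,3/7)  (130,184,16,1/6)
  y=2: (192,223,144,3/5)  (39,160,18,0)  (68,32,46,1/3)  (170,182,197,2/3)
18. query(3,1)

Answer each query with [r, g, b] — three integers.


query (3,2) [L1,L2] — begin 0,0,0
L1 α=1/7: [208/7, 65/7, 17/7]
L2 α=3/8: [739/7, 1543/56, 2531/28]
→ [106, 28, 90]

(0,1) stack=L1,L2,L3; from [0,0,0]:
L1 α=1/6: [118/3, 17, 68/3]
L2 α=1/2: [649/6, 175/2, 431/6]
L3 α=1/6: [3431/36, 1373/12, 2305/36]
= [95, 114, 64]

(0,2) stack=L1,L2,L3; from [0,0,0]:
L1 α=1/3: [211/3, 70/3, 94/3]
L2 α=5/6: [2791/18, 725/9, 332/9]
L3 α=1/3: [4303/27, 1585/27, 1447/27]
= [159, 59, 54]

query (2,1) [L1,L2,L3] — begin 0,0,0
+L1 (α=1/2) → [122, 255/2, 143/2]
+L2 (α=1/5) → [541/5, 711/5, 389/5]
+L3 (α=5/7) → [2532/35, 6247/35, 1403/35]
rounded: [72, 178, 40]

(1,0) stack=L1,L2,L3,L4; from [0,0,0]:
L1 α=1/4: [125/2, 5/4, 28]
L2 α=1/2: [273/4, 497/8, 121]
L3 α=7/8: [3269/32, 7553/64, 449/4]
L4 α=5/6: [20069/192, 33473/384, 963/8]
= [105, 87, 120]

at x=3,y=1 over L1,L2,L3,L4,L5:
after L1 α=1/4: [143/4, 225/4, 62]
after L2 α=0: [143/4, 225/4, 62]
after L3 α=0: [143/4, 225/4, 62]
after L4 α=3/4: [923/16, 1389/16, 221/4]
after L5 α=4/5: [3163/80, 10541/80, 3037/20]
→ [40, 132, 152]

(1,0) stack=L1,L2,L3,L4,L6,L7; from [0,0,0]:
after L1 α=1/4: [125/2, 5/4, 28]
after L2 α=1/2: [273/4, 497/8, 121]
after L3 α=7/8: [3269/32, 7553/64, 449/4]
after L4 α=5/6: [20069/192, 33473/384, 963/8]
after L6 α=1/3: [42821/288, 40577/576, 1771/12]
after L7 α=1/5: [46493/360, 54833/720, 392/3]
rounded: [129, 76, 131]

query (3,1) [L1,L2,L3,L4,L6,L8] — begin 0,0,0
+L1 (α=1/4) → [143/4, 225/4, 62]
+L2 (α=0) → [143/4, 225/4, 62]
+L3 (α=0) → [143/4, 225/4, 62]
+L4 (α=3/4) → [923/16, 1389/16, 221/4]
+L6 (α=3/8) → [15847/128, 7713/128, 2305/32]
+L8 (α=1/6) → [95875/768, 62117/768, 12037/192]
→ [125, 81, 63]
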